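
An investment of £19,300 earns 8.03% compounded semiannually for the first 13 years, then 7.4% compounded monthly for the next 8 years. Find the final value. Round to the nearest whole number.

Phase 1: 19,300·(1 + 0.04015)^26 ≈ 53,709.6865.
Phase 2: 53,709.6865·(1 + 0.074/12)^96 ≈ 96,909.3014.

£96,909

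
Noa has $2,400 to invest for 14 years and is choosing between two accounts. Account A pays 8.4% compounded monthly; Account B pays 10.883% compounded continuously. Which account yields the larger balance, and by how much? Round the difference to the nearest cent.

Account A growth factor: (1 + 0.007)^168 ≈ 3.228130276; balance ≈ 7,747.5127.
Account B growth factor: e^(0.10883·14) = e^1.52362 ≈ 4.5888066447; balance ≈ 11,013.1359.
Account B is larger by 3,265.6233.

Account B, by $3,265.62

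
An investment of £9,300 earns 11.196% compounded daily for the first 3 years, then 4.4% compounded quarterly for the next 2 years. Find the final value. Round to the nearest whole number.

Phase 1: 9,300·(1 + 0.11196/365)^1095 ≈ 13,011.6212.
Phase 2: 13,011.6212·(1 + 0.011)^8 ≈ 14,201.7105.

£14,202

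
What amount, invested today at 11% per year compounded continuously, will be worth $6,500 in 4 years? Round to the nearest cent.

P = A·e^(−rt) = 6,500·e^(−0.44).
e^(−0.44) ≈ 0.6440364211, so P ≈ 4,186.2367.

$4,186.24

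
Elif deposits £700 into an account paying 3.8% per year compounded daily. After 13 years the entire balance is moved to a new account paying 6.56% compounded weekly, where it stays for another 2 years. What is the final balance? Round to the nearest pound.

Phase 1: 700·(1 + 0.038/365)^4745 ≈ 1,147.1715.
Phase 2: 1,147.1715·(1 + 0.0656/52)^104 ≈ 1,307.8920.

£1,308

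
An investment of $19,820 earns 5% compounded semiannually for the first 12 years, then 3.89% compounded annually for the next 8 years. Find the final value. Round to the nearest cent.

After 12 years at 5%: 19,820 × 1.8087259496 ≈ 35,848.9483.
Then 8 years at 3.89%: 35,848.9483 × 1.3570316292 ≈ 48,648.1567.

$48,648.16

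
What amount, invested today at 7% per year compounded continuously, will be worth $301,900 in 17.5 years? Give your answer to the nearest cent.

P = A·e^(−rt) = 301,900·e^(−1.225).
e^(−1.225) ≈ 0.293757700324, so P ≈ 88,685.4497.

$88,685.45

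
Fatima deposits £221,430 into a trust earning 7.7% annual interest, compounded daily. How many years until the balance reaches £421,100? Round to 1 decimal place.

8.3 years

(1 + 0.000210959)^(365t) = 421,100/221,430 = 1.9017.
365t·ln(1 + 0.000210959) = ln(1.9017); 365t = 0.64276/0.000210937 ≈ 3047.1888.
t ≈ 8.3485 years.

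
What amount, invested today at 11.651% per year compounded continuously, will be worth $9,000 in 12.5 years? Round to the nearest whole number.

$2,098

P = A·e^(−rt) = 9,000·e^(−1.456375).
e^(−1.456375) ≈ 0.2330796589, so P ≈ 2,097.7169.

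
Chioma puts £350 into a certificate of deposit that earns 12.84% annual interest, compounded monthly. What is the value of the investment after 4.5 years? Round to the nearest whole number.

£622

Periodic rate = 12.84%/12 = 0.0107; periods = 12·4.5 = 54.
A = 350·(1 + 0.0107)^54 ≈ 350·1.77665191 ≈ 621.8282.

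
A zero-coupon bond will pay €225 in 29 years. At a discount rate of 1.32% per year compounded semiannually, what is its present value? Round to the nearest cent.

Growth factor = (1 + 0.0066)^58 ≈ 1.4645416.
P = 225/1.4645416 ≈ 153.6317.

€153.63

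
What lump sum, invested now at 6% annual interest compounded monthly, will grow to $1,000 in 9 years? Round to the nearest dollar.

$584

Periodic rate = 6%/12 = 0.005; 108 periods.
P = 1,000/(1 + 0.005)^108 ≈ 1,000/1.7136995 ≈ 583.5329.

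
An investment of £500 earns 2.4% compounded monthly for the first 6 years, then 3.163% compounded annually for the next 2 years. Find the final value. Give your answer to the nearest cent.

Phase 1: 500·(1 + 0.002)^72 ≈ 577.3590.
Phase 2: 577.3590·(1 + 0.03163)^2 ≈ 614.4604.

£614.46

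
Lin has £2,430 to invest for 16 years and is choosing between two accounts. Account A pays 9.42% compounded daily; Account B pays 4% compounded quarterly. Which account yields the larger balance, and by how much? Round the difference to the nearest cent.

Account A, by £6,373.24

Account A growth factor: (1 + 0.0942/365)^5840 ≈ 4.5131959672; balance ≈ 10,967.0662.
Account B growth factor: (1 + 0.01)^64 ≈ 1.890461869; balance ≈ 4,593.8223.
Account A is larger by 6,373.2439.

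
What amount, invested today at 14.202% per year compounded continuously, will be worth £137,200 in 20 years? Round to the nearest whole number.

P = A·e^(−rt) = 137,200·e^(−2.8404).
e^(−2.8404) ≈ 0.0584023003715, so P ≈ 8,012.7956.

£8,013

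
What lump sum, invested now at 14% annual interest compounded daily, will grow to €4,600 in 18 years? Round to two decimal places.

Periodic rate = 14%/365 = 0.000383562; 6570 periods.
P = 4,600/(1 + 0.14/365)^6570 ≈ 4,600/12.42259306 ≈ 370.2931.

€370.29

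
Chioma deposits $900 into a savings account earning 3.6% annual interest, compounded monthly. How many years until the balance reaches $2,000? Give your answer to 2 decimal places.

(1 + 0.003)^(12t) = 2,000/900 = 2.2222.
12t·ln(1 + 0.003) = ln(2.2222); 12t = 0.79851/0.00299551 ≈ 266.5683.
t ≈ 22.2140 years.

22.21 years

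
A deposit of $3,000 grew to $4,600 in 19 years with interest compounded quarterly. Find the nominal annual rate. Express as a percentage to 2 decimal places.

The 76-period growth factor is 4,600/3,000 = 1.53333.
r/4 = 1.53333^(1/76) − 1 ≈ 0.00564011, so r ≈ 4·0.00564011 = 2.25604%.

2.26%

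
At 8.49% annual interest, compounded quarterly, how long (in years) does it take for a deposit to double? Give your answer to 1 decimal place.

8.3 years

(1 + 0.021225)^(4t) = 2.
4t = ln 2 / ln(1 + 0.021225) ≈ 0.69315/0.0210029 ≈ 33.0025.
t ≈ 8.2506.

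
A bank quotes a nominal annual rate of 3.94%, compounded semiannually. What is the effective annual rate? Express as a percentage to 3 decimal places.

EAR = (1 + 3.94%/2)^2 − 1 = (1 + 0.0197)^2 − 1.
(1 + 0.0197)^2 ≈ 1.039788, so EAR ≈ 3.97881%.

3.979%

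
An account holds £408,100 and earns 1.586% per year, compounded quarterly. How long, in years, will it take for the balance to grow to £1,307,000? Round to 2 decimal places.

73.54 years

We need (1 + 0.003965)^(4t) = 3.2026, so 4t = ln 3.2026 / ln 1.003965 ≈ 294.1446.
t ≈ 294.1446/4 = 73.5362 years.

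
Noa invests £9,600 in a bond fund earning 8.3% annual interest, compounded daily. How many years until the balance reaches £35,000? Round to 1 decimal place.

15.6 years

We need (1 + 0.000227397)^(365t) = 3.6458, so 365t = ln 3.6458 / ln 1.000227 ≈ 5689.3035.
t ≈ 5689.3035/365 = 15.5871 years.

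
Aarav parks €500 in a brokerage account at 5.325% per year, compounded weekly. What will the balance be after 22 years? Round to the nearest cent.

Periodic rate = 5.325%/52 = 0.00102404; periods = 52·22 = 1144.
A = 500·(1 + 0.05325/52)^1144 ≈ 500·3.224895603 ≈ 1,612.4478.

€1,612.45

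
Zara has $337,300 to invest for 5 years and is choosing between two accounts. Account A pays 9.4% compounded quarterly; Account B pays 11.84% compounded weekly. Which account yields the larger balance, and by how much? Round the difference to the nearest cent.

Account B, by $72,541.80

Account A growth factor: (1 + 0.0235)^20 ≈ 1.59131787064; balance ≈ 536,751.5178.
Account B growth factor: (1 + 0.1184/52)^260 ≈ 1.80638399115; balance ≈ 609,293.3202.
Account B is larger by 72,541.8024.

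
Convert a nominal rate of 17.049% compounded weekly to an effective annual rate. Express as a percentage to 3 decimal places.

EAR = (1 + 17.049%/52)^52 − 1 = (1 + 0.00327865)^52 − 1.
(1 + 0.00327865)^52 ≈ 1.185555, so EAR ≈ 18.55551%.

18.556%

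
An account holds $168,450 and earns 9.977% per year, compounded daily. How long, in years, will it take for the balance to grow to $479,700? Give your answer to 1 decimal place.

We need (1 + 0.000273342)^(365t) = 2.8477, so 365t = ln 2.8477 / ln 1.000273 ≈ 3829.1341.
t ≈ 3829.1341/365 = 10.4908 years.

10.5 years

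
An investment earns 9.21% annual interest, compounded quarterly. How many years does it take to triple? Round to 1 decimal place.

(1 + 0.023025)^(4t) = 3.
4t = ln 3 / ln(1 + 0.023025) ≈ 1.0986/0.0227639 ≈ 48.2611.
t ≈ 12.0653.

12.1 years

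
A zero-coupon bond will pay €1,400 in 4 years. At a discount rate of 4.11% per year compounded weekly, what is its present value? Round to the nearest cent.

€1,187.84

Growth factor = (1 + 0.0411/52)^208 ≈ 1.178609159.
P = 1,400/1.178609159 ≈ 1,187.8408.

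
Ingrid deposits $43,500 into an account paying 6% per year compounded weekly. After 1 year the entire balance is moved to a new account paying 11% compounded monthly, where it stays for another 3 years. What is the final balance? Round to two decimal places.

Phase 1: 43,500·(1 + 0.06/52)^52 ≈ 46,188.2922.
Phase 2: 46,188.2922·(1 + 0.11/12)^36 ≈ 64,149.9319.

$64,149.93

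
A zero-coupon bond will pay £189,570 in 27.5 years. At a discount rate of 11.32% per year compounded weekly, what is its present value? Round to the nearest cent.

Growth factor = (1 + 0.1132/52)^1430 ≈ 22.4124482223.
P = 189,570/22.4124482223 ≈ 8,458.2460.

£8,458.25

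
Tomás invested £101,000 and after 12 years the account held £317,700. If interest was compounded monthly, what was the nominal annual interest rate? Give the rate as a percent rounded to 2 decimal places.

9.59%

The 144-period growth factor is 317,700/101,000 = 3.14554.
r/12 = 3.14554^(1/144) − 1 ≈ 0.00798999, so r ≈ 12·0.00798999 = 9.58799%.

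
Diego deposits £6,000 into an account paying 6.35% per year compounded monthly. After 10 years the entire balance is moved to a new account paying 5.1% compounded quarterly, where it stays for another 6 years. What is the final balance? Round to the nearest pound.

After 10 years at 6.35%: 6,000 × 1.8838655311 ≈ 11,303.1932.
Then 6 years at 5.1%: 11,303.1932 × 1.3553580655 ≈ 15,319.8741.

£15,320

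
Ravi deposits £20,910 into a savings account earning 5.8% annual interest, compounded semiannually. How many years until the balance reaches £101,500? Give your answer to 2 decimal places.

27.63 years

(1 + 0.029)^(2t) = 101,500/20,910 = 4.8541.
2t·ln(1 + 0.029) = ln(4.8541); 2t = 1.5798/0.0285875 ≈ 55.2631.
t ≈ 27.6315 years.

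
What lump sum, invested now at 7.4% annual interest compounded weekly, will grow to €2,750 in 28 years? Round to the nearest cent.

€346.83

Periodic rate = 7.4%/52 = 0.00142308; 1456 periods.
P = 2,750/(1 + 0.074/52)^1456 ≈ 2,750/7.92900131 ≈ 346.8280.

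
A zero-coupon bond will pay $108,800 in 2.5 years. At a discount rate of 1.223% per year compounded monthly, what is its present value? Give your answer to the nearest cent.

Periodic rate = 1.223%/12 = 0.00101917; 30 periods.
P = 108,800/(1 + 0.01223/12)^30 ≈ 108,800/1.03103116248 ≈ 105,525.4234.

$105,525.42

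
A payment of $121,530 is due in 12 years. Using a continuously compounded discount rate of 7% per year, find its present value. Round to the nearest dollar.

$52,466

P = A·e^(−rt) = 121,530·e^(−0.84).
e^(−0.84) ≈ 0.431710523429, so P ≈ 52,465.7799.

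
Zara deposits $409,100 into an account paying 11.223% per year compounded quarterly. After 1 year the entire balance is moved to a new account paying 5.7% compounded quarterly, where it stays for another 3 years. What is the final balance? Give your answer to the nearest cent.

$541,550.92

Phase 1: 409,100·(1 + 0.0280575)^4 ≈ 456,982.0089.
Phase 2: 456,982.0089·(1 + 0.01425)^12 ≈ 541,550.9213.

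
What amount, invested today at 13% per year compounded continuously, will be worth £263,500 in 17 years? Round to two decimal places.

£28,906.12

P = A·e^(−rt) = 263,500·e^(−2.21).
e^(−2.21) ≈ 0.109700648516, so P ≈ 28,906.1209.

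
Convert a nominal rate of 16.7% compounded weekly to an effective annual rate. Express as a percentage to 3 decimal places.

One year is 52 periods at 0.00321154 each: (1 + 0.00321154)^52 ≈ 1.181438.
EAR = 1.181438 − 1 ≈ 18.14381%.

18.144%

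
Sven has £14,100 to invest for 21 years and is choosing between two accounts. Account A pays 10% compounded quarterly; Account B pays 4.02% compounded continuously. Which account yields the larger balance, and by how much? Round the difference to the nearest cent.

A: (1 + 0.025)^84 ≈ 7.95801389139, so 14,100 × 7.95801389139 ≈ 112,207.9959.
B: e^(0.0402·21) = e^0.8442 ≈ 2.3261161771, so 14,100 × 2.3261161771 ≈ 32,798.2381.
Difference ≈ 79,409.7578 in favor of A.

Account A, by £79,409.76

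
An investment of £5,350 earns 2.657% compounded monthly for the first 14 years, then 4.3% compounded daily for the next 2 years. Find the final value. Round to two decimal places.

After 14 years at 2.657%: 5,350 × 1.450007595 ≈ 7,757.5406.
Then 2 years at 4.3%: 7,757.5406 × 1.089800808 ≈ 8,454.1740.

£8,454.17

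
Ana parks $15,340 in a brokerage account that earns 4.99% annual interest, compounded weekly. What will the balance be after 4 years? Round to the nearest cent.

$18,727.03

Periodic rate = 4.99%/52 = 0.000959615; periods = 52·4 = 208.
A = 15,340·(1 + 0.0499/52)^208 ≈ 15,340·1.2207974486 ≈ 18,727.0329.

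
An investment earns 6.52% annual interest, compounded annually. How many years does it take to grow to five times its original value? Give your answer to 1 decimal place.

25.5 years

(1 + 0.0652)^t = 5.
t = ln 5 / ln(1 + 0.0652) ≈ 1.6094/0.0631626 ≈ 25.4809.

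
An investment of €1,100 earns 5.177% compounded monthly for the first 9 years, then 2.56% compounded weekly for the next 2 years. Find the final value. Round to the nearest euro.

After 9 years at 5.177%: 1,100 × 1.5918993 ≈ 1,751.0892.
Then 2 years at 2.56%: 1,751.0892 × 1.052520118 ≈ 1,843.0566.

€1,843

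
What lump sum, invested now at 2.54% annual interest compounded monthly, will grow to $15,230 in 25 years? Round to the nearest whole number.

$8,076

Periodic rate = 2.54%/12 = 0.00211667; 300 periods.
P = 15,230/(1 + 0.0254/12)^300 ≈ 15,230/1.8857561955 ≈ 8,076.3357.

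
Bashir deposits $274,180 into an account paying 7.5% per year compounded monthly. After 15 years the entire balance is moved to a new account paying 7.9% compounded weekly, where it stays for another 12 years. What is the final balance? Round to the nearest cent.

Phase 1: 274,180·(1 + 0.00625)^180 ≈ 841,582.2745.
Phase 2: 841,582.2745·(1 + 0.079/52)^624 ≈ 2,170,177.8317.

$2,170,177.83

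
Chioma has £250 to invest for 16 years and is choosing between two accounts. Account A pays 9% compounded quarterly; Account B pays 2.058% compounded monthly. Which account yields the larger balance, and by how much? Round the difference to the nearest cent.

Account A, by £691.07

Account A growth factor: (1 + 0.0225)^64 ≈ 4.153863944; balance ≈ 1,038.4660.
Account B growth factor: (1 + 0.001715)^192 ≈ 1.38957503; balance ≈ 347.3938.
Account A is larger by 691.0722.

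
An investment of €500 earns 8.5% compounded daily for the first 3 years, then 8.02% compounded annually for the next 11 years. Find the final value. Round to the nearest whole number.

Phase 1: 500·(1 + 0.085/365)^1095 ≈ 645.2117.
Phase 2: 645.2117·(1 + 0.0802)^11 ≈ 1,507.4680.

€1,507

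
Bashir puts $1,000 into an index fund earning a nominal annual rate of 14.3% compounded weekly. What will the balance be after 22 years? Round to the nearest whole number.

Growth factor = (1 + 0.00275)^1144 ≈ 23.142764063.
A ≈ 1,000 × 23.142764063 ≈ 23,142.7641.

$23,143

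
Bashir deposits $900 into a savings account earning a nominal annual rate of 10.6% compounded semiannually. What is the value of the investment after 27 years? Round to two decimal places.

Periodic rate = 10.6%/2 = 0.053; periods = 2·27 = 54.
A = 900·(1 + 0.053)^54 ≈ 900·16.260430669 ≈ 14,634.3876.

$14,634.39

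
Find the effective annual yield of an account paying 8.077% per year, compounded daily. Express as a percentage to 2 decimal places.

EAR = (1 + 8.077%/365)^365 − 1 = (1 + 0.000221288)^365 − 1.
(1 + 0.000221288)^365 ≈ 1.084112, so EAR ≈ 8.41118%.

8.41%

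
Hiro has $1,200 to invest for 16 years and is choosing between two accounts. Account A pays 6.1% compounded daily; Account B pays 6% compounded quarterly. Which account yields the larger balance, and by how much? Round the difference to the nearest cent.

A: (1 + 0.061/365)^5840 ≈ 2.653603302, so 1,200 × 2.653603302 ≈ 3,184.3240.
B: (1 + 0.015)^64 ≈ 2.593144416, so 1,200 × 2.593144416 ≈ 3,111.7733.
Difference ≈ 72.5507 in favor of A.

Account A, by $72.55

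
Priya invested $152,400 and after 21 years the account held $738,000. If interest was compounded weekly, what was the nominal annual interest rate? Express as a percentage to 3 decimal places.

(1 + r/52)^1092 = 738,000/152,400 = 4.84252.
1 + r/52 = 4.84252^(1/1092) ≈ 1.001446, so r/52 ≈ 0.00144558.
r ≈ 52·0.00144558 = 7.51702%.

7.517%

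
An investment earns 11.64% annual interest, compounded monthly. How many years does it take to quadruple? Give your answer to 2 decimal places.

(1 + 0.0097)^(12t) = 4.
12t = ln 4 / ln(1 + 0.0097) ≈ 1.3863/0.00965326 ≈ 143.6090.
t ≈ 11.9674.

11.97 years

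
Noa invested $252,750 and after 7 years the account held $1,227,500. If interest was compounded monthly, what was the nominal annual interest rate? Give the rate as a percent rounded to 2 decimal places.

(1 + r/12)^84 = 1,227,500/252,750 = 4.85658.
1 + r/12 = 4.85658^(1/84) ≈ 1.018992, so r/12 ≈ 0.0189916.
r ≈ 12·0.0189916 = 22.78991%.

22.79%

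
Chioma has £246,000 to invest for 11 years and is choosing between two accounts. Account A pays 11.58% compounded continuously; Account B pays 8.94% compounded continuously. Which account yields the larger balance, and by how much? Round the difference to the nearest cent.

Account A, by £221,616.17

A: e^(0.1158·11) = e^1.2738 ≈ 3.57440954404, so 246,000 × 3.57440954404 ≈ 879,304.7478.
B: e^(0.0894·11) = e^0.9834 ≈ 2.67353081118, so 246,000 × 2.67353081118 ≈ 657,688.5795.
Difference ≈ 221,616.1683 in favor of A.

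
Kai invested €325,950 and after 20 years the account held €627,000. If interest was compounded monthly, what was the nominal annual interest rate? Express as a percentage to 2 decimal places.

3.28%

(1 + r/12)^240 = 627,000/325,950 = 1.92361.
1 + r/12 = 1.92361^(1/240) ≈ 1.00273, so r/12 ≈ 0.00272956.
r ≈ 12·0.00272956 = 3.27547%.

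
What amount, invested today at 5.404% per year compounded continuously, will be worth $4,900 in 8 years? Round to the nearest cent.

P = A·e^(−rt) = 4,900·e^(−0.43232).
e^(−0.43232) ≈ 0.6490016629, so P ≈ 3,180.1081.

$3,180.11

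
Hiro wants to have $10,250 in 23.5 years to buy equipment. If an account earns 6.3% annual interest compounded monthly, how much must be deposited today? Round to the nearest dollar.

Periodic rate = 6.3%/12 = 0.00525; 282 periods.
P = 10,250/(1 + 0.00525)^282 ≈ 10,250/4.378154271 ≈ 2,341.1692.

$2,341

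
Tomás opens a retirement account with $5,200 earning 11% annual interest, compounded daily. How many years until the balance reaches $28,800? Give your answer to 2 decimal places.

15.56 years

(1 + 0.00030137)^(365t) = 28,800/5,200 = 5.5385.
365t·ln(1 + 0.00030137) = ln(5.5385); 365t = 1.7117/0.000301324 ≈ 5680.6433.
t ≈ 15.5634 years.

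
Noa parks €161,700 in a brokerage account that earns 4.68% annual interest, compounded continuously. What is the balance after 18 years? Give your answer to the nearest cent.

A = P·e^(rt) = 161,700·e^(0.0468·18) = 161,700·e^0.8424.
e^0.8424 ≈ 2.321932934, so A ≈ 375,456.5554.

€375,456.56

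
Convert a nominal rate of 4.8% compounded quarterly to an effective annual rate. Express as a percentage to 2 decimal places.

One year is 4 periods at 0.012 each: (1 + 0.012)^4 ≈ 1.048871.
EAR = 1.048871 − 1 ≈ 4.88709%.

4.89%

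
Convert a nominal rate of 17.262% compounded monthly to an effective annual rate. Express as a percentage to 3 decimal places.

18.695%

EAR = (1 + 17.262%/12)^12 − 1 = (1 + 0.014385)^12 − 1.
(1 + 0.014385)^12 ≈ 1.186954, so EAR ≈ 18.69538%.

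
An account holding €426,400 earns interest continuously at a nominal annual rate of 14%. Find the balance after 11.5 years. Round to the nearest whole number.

A = P·e^(rt) = 426,400·e^(0.14·11.5) = 426,400·e^1.61.
e^1.61 ≈ 5.002811227834, so A ≈ 2,133,198.7075.

€2,133,199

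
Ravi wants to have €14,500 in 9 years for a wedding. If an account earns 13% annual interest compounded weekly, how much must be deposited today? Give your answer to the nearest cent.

Periodic rate = 13%/52 = 0.0025; 468 periods.
P = 14,500/(1 + 0.0025)^468 ≈ 14,500/3.2172917458 ≈ 4,506.8962.

€4,506.90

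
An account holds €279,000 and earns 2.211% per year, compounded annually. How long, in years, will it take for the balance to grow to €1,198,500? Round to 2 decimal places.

(1 + 0.02211)^t = 1,198,500/279,000 = 4.2957.
t·ln(1 + 0.02211) = ln(4.2957); t = 1.4576/0.0218691 ≈ 66.6517.

66.65 years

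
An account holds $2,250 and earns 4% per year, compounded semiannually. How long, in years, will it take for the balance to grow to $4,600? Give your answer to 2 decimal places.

18.06 years

We need (1 + 0.02)^(2t) = 2.0444, so 2t = ln 2.0444 / ln 1.02 ≈ 36.1127.
t ≈ 36.1127/2 = 18.0563 years.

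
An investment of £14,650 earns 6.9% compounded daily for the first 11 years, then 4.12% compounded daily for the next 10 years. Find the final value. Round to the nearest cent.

Phase 1: 14,650·(1 + 0.069/365)^4015 ≈ 31,292.1918.
Phase 2: 31,292.1918·(1 + 0.0412/365)^3650 ≈ 47,244.9303.

£47,244.93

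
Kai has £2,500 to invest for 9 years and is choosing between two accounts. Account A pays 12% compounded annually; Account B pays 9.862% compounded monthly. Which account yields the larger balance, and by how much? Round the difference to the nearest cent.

Account A, by £881.58

A: (1 + 0.12)^9 ≈ 2.773078757, so 2,500 × 2.773078757 ≈ 6,932.6969.
B: (1 + 0.09862/12)^108 ≈ 2.420447998, so 2,500 × 2.420447998 ≈ 6,051.1200.
Difference ≈ 881.5769 in favor of A.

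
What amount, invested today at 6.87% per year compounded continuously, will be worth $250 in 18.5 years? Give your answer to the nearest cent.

$70.14

P = A·e^(−rt) = 250·e^(−1.27095).
e^(−1.27095) ≈ 0.280564958, so P ≈ 70.1412.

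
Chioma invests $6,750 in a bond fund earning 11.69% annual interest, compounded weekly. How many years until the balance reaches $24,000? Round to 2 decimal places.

(1 + 0.00224808)^(52t) = 24,000/6,750 = 3.5556.
52t·ln(1 + 0.00224808) = ln(3.5556); 52t = 1.2685/0.00224555 ≈ 564.8991.
t ≈ 10.8634 years.

10.86 years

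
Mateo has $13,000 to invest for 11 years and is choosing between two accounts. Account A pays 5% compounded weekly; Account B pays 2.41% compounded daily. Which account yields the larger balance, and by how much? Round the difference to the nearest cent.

Account A, by $5,580.19

Account A growth factor: (1 + 0.05/52)^572 ≈ 1.7327950599; balance ≈ 22,526.3358.
Account B growth factor: (1 + 0.0241/365)^4015 ≈ 1.3035499173; balance ≈ 16,946.1489.
Account A is larger by 5,580.1869.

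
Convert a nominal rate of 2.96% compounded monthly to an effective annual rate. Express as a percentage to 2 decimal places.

3.00%

One year is 12 periods at 0.00246667 each: (1 + 0.00246667)^12 ≈ 1.030005.
EAR = 1.030005 − 1 ≈ 3.00049%.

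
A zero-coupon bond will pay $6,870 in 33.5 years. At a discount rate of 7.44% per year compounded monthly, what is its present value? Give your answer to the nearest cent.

$572.62

Growth factor = (1 + 0.0062)^402 ≈ 11.99758462.
P = 6,870/11.99758462 ≈ 572.6153.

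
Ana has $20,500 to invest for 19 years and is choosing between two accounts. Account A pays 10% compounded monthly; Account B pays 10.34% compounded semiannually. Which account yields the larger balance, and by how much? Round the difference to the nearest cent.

A: (1 + 0.1/12)^228 ≈ 6.63346333924, so 20,500 × 6.63346333924 ≈ 135,985.9985.
B: (1 + 0.0517)^38 ≈ 6.79033512937, so 20,500 × 6.79033512937 ≈ 139,201.8702.
Difference ≈ 3,215.8717 in favor of B.

Account B, by $3,215.87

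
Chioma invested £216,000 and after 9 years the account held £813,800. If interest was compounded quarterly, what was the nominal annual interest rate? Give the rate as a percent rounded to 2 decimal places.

15.01%

The 36-period growth factor is 813,800/216,000 = 3.76759.
r/4 = 3.76759^(1/36) − 1 ≈ 0.0375327, so r ≈ 4·0.0375327 = 15.01306%.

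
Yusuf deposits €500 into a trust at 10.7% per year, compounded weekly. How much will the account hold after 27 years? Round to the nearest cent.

€8,961.02

Growth factor = (1 + 0.107/52)^1404 ≈ 17.92204886.
A ≈ 500 × 17.92204886 ≈ 8,961.0244.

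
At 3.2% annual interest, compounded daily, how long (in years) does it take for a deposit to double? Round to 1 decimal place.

(1 + 0.0000876712)^(365t) = 2.
365t = ln 2 / ln(1 + 0.0000876712) ≈ 0.69315/8.76674e-05 ≈ 7906.5566.
t ≈ 21.6618.

21.7 years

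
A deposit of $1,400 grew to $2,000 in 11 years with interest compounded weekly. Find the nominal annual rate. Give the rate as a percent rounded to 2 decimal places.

(1 + r/52)^572 = 2,000/1,400 = 1.42857.
1 + r/52 = 1.42857^(1/572) ≈ 1.000624, so r/52 ≈ 0.000623752.
r ≈ 52·0.000623752 = 3.24351%.

3.24%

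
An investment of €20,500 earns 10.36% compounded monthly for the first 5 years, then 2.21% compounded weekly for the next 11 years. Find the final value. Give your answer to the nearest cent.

After 5 years at 10.36%: 20,500 × 1.6749390114 ≈ 34,336.2497.
Then 11 years at 2.21%: 34,336.2497 × 1.2751302827 ≈ 43,783.1918.

€43,783.19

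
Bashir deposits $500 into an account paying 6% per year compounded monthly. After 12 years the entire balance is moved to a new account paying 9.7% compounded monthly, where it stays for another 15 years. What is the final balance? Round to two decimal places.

$4,367.58

After 12 years at 6%: 500 × 2.050750816 ≈ 1,025.3754.
Then 15 years at 9.7%: 1,025.3754 × 4.259496131 ≈ 4,367.5826.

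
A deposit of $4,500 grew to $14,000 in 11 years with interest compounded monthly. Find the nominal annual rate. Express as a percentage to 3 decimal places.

10.362%

(1 + r/12)^132 = 14,000/4,500 = 3.11111.
1 + r/12 = 3.11111^(1/132) ≈ 1.008635, so r/12 ≈ 0.0086354.
r ≈ 12·0.0086354 = 10.36249%.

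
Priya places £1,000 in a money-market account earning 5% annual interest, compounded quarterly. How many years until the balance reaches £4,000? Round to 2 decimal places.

27.90 years

We need (1 + 0.0125)^(4t) = 4, so 4t = ln 4 / ln 1.0125 ≈ 111.5953.
t ≈ 111.5953/4 = 27.8988 years.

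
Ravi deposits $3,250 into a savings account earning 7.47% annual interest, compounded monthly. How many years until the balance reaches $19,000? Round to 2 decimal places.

23.71 years

We need (1 + 0.006225)^(12t) = 5.8462, so 12t = ln 5.8462 / ln 1.006225 ≈ 284.5421.
t ≈ 284.5421/12 = 23.7118 years.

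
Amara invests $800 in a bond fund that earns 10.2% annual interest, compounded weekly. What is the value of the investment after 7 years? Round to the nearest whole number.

$1,633

Growth factor = (1 + 0.102/52)^364 ≈ 2.040715834.
A ≈ 800 × 2.040715834 ≈ 1,632.5727.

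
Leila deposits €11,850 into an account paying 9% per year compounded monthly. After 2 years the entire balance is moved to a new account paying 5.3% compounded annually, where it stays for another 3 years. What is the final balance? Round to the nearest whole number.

Phase 1: 11,850·(1 + 0.0075)^24 ≈ 14,177.5003.
Phase 2: 14,177.5003·(1 + 0.053)^3 ≈ 16,553.3074.

€16,553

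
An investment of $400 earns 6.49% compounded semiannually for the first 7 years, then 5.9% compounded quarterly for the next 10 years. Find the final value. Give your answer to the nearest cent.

$1,123.54

After 7 years at 6.49%: 400 × 1.56374668 ≈ 625.4987.
Then 10 years at 5.9%: 625.4987 × 1.796231878 ≈ 1,123.5407.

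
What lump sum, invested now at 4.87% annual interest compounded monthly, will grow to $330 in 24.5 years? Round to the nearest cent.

$100.32

Periodic rate = 4.87%/12 = 0.00405833; 294 periods.
P = 330/(1 + 0.0487/12)^294 ≈ 330/3.28949952 ≈ 100.3192.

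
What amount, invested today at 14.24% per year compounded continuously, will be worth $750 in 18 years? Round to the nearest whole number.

P = A·e^(−rt) = 750·e^(−2.5632).
e^(−2.5632) ≈ 0.0770577607, so P ≈ 57.7933.

$58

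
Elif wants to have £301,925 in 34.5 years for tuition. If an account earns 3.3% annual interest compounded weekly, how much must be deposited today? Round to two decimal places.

£96,741.24

Growth factor = (1 + 0.033/52)^1794 ≈ 3.12095454193.
P = 301,925/3.12095454193 ≈ 96,741.2360.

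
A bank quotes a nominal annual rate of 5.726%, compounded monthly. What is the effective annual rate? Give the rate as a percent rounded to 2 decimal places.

5.88%

EAR = (1 + 5.726%/12)^12 − 1 = (1 + 0.00477167)^12 − 1.
(1 + 0.00477167)^12 ≈ 1.058787, so EAR ≈ 5.87869%.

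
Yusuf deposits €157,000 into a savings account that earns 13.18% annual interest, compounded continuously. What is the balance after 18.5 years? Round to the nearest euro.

A = P·e^(rt) = 157,000·e^(0.1318·18.5) = 157,000·e^2.4383.
e^2.4383 ≈ 11.45355314269, so A ≈ 1,798,207.8434.

€1,798,208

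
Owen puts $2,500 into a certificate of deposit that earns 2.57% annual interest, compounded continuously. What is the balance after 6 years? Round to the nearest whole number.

$2,917

A = P·e^(rt) = 2,500·e^(0.0257·6) = 2,500·e^0.1542.
e^0.1542 ≈ 1.166724208, so A ≈ 2,916.8105.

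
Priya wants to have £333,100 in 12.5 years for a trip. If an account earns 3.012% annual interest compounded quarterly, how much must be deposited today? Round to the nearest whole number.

Growth factor = (1 + 0.00753)^50 ≈ 1.45512172005.
P = 333,100/1.45512172005 ≈ 228,915.5577.

£228,916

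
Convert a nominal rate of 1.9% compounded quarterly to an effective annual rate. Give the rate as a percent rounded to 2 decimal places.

1.91%

One year is 4 periods at 0.00475 each: (1 + 0.00475)^4 ≈ 1.019136.
EAR = 1.019136 − 1 ≈ 1.91358%.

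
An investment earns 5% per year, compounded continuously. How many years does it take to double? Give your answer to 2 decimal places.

13.86 years

e^(0.05t) = 2, so 0.05t = ln 2 ≈ 0.69315.
t ≈ 0.69315/0.05 ≈ 13.8629.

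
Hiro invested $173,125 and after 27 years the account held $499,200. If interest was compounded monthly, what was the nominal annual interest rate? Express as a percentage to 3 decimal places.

3.929%

(1 + r/12)^324 = 499,200/173,125 = 2.88347.
1 + r/12 = 2.88347^(1/324) ≈ 1.003274, so r/12 ≈ 0.00327384.
r ≈ 12·0.00327384 = 3.92861%.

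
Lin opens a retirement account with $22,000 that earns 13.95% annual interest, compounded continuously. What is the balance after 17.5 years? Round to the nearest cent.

$252,722.60

A = P·e^(rt) = 22,000·e^(0.1395·17.5) = 22,000·e^2.44125.
e^2.44125 ≈ 11.4873910108, so A ≈ 252,722.6022.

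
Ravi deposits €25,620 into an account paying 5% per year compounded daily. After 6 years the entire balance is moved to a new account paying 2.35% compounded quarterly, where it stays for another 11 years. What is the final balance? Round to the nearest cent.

€44,750.22

Phase 1: 25,620·(1 + 0.05/365)^2190 ≈ 34,582.6721.
Phase 2: 34,582.6721·(1 + 0.005875)^44 ≈ 44,750.2203.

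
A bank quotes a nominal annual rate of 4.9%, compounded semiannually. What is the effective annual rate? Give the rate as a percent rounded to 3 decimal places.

4.960%

One year is 2 periods at 0.0245 each: (1 + 0.0245)^2 ≈ 1.0496.
EAR = 1.0496 − 1 ≈ 4.96002%.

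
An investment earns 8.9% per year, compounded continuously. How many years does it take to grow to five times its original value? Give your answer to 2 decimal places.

e^(0.089t) = 5, so 0.089t = ln 5 ≈ 1.6094.
t ≈ 1.6094/0.089 ≈ 18.0836.

18.08 years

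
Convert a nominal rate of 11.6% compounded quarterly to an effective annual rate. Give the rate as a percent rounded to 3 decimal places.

One year is 4 periods at 0.029 each: (1 + 0.029)^4 ≈ 1.121144.
EAR = 1.121144 − 1 ≈ 12.11443%.

12.114%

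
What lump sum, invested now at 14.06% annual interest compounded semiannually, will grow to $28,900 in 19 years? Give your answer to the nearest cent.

Growth factor = (1 + 0.0703)^38 ≈ 13.219345889.
P = 28,900/13.219345889 ≈ 2,186.1899.

$2,186.19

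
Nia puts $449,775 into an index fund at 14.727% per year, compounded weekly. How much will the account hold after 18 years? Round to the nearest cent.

Periodic rate = 14.727%/52 = 0.00283212; periods = 52·18 = 936.
A = 449,775·(1 + 0.14727/52)^936 ≈ 449,775·14.11323912227 ≈ 6,347,782.1262.

$6,347,782.13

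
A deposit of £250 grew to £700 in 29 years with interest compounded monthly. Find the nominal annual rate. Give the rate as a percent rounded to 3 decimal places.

The 348-period growth factor is 700/250 = 2.8.
r/12 = 2.8^(1/348) − 1 ≈ 0.00296306, so r ≈ 12·0.00296306 = 3.55567%.

3.556%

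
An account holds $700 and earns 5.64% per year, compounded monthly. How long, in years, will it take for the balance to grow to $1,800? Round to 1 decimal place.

16.8 years

(1 + 0.0047)^(12t) = 1,800/700 = 2.5714.
12t·ln(1 + 0.0047) = ln(2.5714); 12t = 0.94446/0.00468899 ≈ 201.4211.
t ≈ 16.7851 years.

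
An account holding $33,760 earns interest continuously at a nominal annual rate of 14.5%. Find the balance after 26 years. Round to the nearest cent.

A = P·e^(rt) = 33,760·e^(0.145·26) = 33,760·e^3.77.
e^3.77 ≈ 43.38006483585, so A ≈ 1,464,510.9889.

$1,464,510.99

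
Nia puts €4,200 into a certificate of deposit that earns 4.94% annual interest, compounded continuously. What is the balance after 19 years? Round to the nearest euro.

€10,737

A = P·e^(rt) = 4,200·e^(0.0494·19) = 4,200·e^0.9386.
e^0.9386 ≈ 2.556399952, so A ≈ 10,736.8798.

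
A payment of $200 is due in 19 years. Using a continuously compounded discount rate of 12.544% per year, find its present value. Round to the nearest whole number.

$18

P = A·e^(−rt) = 200·e^(−2.38336).
e^(−2.38336) ≈ 0.0922401294, so P ≈ 18.4480.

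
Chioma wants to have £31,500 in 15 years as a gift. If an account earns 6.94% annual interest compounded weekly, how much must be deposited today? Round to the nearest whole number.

£11,130

Periodic rate = 6.94%/52 = 0.00133462; 780 periods.
P = 31,500/(1 + 0.0694/52)^780 ≈ 31,500/2.8300827462 ≈ 11,130.4166.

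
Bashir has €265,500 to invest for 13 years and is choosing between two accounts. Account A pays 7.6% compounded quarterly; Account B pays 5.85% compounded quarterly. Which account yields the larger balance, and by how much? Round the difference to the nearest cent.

Account A growth factor: (1 + 0.019)^52 ≈ 2.66107777822; balance ≈ 706,516.1501.
Account B growth factor: (1 + 0.014625)^52 ≈ 2.12759551773; balance ≈ 564,876.6100.
Account A is larger by 141,639.5402.

Account A, by €141,639.54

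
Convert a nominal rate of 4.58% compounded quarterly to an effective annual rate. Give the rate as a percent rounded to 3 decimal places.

4.659%

EAR = (1 + 4.58%/4)^4 − 1 = (1 + 0.01145)^4 − 1.
(1 + 0.01145)^4 ≈ 1.046593, so EAR ≈ 4.65926%.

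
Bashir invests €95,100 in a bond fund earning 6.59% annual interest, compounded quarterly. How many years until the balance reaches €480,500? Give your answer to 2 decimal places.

24.78 years

We need (1 + 0.016475)^(4t) = 5.0526, so 4t = ln 5.0526 / ln 1.016475 ≈ 99.1324.
t ≈ 99.1324/4 = 24.7831 years.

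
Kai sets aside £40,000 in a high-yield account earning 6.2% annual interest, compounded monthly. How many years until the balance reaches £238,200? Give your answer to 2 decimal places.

28.85 years

(1 + 0.00516667)^(12t) = 238,200/40,000 = 5.955.
12t·ln(1 + 0.00516667) = ln(5.955); 12t = 1.7842/0.00515337 ≈ 346.2264.
t ≈ 28.8522 years.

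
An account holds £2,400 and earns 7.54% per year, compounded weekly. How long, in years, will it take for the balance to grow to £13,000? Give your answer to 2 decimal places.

22.42 years

(1 + 0.00145)^(52t) = 13,000/2,400 = 5.4167.
52t·ln(1 + 0.00145) = ln(5.4167); 52t = 1.6895/0.00144895 ≈ 1166.0036.
t ≈ 22.4231 years.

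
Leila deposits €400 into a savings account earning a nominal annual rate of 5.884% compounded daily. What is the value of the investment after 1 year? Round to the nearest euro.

€424

Growth factor = (1 + 0.05884/365)^365 ≈ 1.0606005.
A ≈ 400 × 1.0606005 ≈ 424.2402.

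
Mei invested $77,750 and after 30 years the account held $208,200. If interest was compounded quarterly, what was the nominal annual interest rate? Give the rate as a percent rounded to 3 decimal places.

3.297%

(1 + r/4)^120 = 208,200/77,750 = 2.67781.
1 + r/4 = 2.67781^(1/120) ≈ 1.008242, so r/4 ≈ 0.00824212.
r ≈ 4·0.00824212 = 3.29685%.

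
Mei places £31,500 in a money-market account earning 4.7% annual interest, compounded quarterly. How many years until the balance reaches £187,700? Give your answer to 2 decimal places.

38.20 years

We need (1 + 0.01175)^(4t) = 5.9587, so 4t = ln 5.9587 / ln 1.01175 ≈ 152.7934.
t ≈ 152.7934/4 = 38.1984 years.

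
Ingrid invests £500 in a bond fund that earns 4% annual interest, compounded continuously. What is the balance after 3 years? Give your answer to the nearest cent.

£563.75

A = P·e^(rt) = 500·e^(0.04·3) = 500·e^0.12.
e^0.12 ≈ 1.12749685, so A ≈ 563.7484.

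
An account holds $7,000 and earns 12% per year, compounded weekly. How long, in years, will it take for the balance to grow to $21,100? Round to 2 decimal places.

(1 + 0.00230769)^(52t) = 21,100/7,000 = 3.0143.
52t·ln(1 + 0.00230769) = ln(3.0143); 52t = 1.1034/0.00230503 ≈ 478.6754.
t ≈ 9.2053 years.

9.21 years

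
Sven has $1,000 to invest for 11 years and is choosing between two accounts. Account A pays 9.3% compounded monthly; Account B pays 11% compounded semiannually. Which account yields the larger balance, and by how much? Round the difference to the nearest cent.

Account A growth factor: (1 + 0.00775)^132 ≈ 2.770578763; balance ≈ 2,770.5788.
Account B growth factor: (1 + 0.055)^22 ≈ 3.247537031; balance ≈ 3,247.5370.
Account B is larger by 476.9583.

Account B, by $476.96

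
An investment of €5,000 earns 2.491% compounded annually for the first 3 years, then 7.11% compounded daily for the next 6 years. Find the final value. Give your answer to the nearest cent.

After 3 years at 2.491%: 5,000 × 1.076606981 ≈ 5,383.0349.
Then 6 years at 7.11%: 5,383.0349 × 1.531976077 ≈ 8,246.6807.

€8,246.68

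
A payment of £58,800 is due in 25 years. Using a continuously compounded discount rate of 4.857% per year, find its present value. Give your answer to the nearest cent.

P = A·e^(−rt) = 58,800·e^(−1.21425).
e^(−1.21425) ≈ 0.29693263028, so P ≈ 17,459.6387.

£17,459.64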